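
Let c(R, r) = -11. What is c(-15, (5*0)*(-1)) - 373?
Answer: -384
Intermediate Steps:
c(-15, (5*0)*(-1)) - 373 = -11 - 373 = -384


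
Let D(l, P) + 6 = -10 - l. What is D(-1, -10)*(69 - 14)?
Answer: -825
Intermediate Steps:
D(l, P) = -16 - l (D(l, P) = -6 + (-10 - l) = -16 - l)
D(-1, -10)*(69 - 14) = (-16 - 1*(-1))*(69 - 14) = (-16 + 1)*55 = -15*55 = -825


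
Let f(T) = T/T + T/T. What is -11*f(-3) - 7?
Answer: -29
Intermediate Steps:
f(T) = 2 (f(T) = 1 + 1 = 2)
-11*f(-3) - 7 = -11*2 - 7 = -22 - 7 = -29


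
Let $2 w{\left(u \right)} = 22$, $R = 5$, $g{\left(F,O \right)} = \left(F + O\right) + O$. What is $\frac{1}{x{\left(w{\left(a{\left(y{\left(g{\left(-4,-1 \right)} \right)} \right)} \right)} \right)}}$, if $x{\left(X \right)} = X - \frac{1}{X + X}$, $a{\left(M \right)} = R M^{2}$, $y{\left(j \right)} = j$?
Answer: $\frac{22}{241} \approx 0.091286$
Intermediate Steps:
$g{\left(F,O \right)} = F + 2 O$
$a{\left(M \right)} = 5 M^{2}$
$w{\left(u \right)} = 11$ ($w{\left(u \right)} = \frac{1}{2} \cdot 22 = 11$)
$x{\left(X \right)} = X - \frac{1}{2 X}$
$\frac{1}{x{\left(w{\left(a{\left(y{\left(g{\left(-4,-1 \right)} \right)} \right)} \right)} \right)}} = \frac{1}{11 - \frac{1}{2 \cdot 11}} = \frac{1}{11 - \frac{1}{22}} = \frac{1}{\frac{241}{22}} = \frac{22}{241}$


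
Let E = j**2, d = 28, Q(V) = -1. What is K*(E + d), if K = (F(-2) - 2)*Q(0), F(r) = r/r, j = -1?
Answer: 29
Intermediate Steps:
F(r) = 1
E = 1 (E = (-1)**2 = 1)
K = 1 (K = (1 - 2)*(-1) = -1*(-1) = 1)
K*(E + d) = 1*(1 + 28) = 1*29 = 29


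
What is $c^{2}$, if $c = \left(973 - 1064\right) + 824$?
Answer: $537289$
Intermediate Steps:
$c = 733$ ($c = -91 + 824 = 733$)
$c^{2} = 733^{2} = 537289$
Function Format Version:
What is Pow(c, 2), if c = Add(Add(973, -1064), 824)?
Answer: 537289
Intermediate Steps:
c = 733 (c = Add(-91, 824) = 733)
Pow(c, 2) = Pow(733, 2) = 537289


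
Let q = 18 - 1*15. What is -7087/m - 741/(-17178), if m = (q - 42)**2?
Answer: -40204475/8709246 ≈ -4.6163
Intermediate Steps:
q = 3 (q = 18 - 15 = 3)
m = 1521 (m = (3 - 42)**2 = (-39)**2 = 1521)
-7087/m - 741/(-17178) = -7087/1521 - 741/(-17178) = -7087*1/1521 - 741*(-1/17178) = -7087/1521 + 247/5726 = -40204475/8709246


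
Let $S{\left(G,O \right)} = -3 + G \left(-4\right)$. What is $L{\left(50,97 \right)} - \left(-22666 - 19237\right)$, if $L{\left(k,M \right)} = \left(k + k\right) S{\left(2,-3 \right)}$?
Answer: $40803$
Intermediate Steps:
$S{\left(G,O \right)} = -3 - 4 G$
$L{\left(k,M \right)} = - 22 k$ ($L{\left(k,M \right)} = \left(k + k\right) \left(-3 - 8\right) = 2 k \left(-3 - 8\right) = 2 k \left(-11\right) = - 22 k$)
$L{\left(50,97 \right)} - \left(-22666 - 19237\right) = \left(-22\right) 50 - \left(-22666 - 19237\right) = -1100 - \left(-22666 - 19237\right) = -1100 - -41903 = -1100 + 41903 = 40803$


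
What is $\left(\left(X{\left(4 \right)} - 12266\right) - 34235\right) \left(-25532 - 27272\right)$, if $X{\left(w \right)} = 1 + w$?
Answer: $2455174784$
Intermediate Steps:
$\left(\left(X{\left(4 \right)} - 12266\right) - 34235\right) \left(-25532 - 27272\right) = \left(\left(\left(1 + 4\right) - 12266\right) - 34235\right) \left(-25532 - 27272\right) = \left(\left(5 - 12266\right) - 34235\right) \left(-52804\right) = \left(-12261 - 34235\right) \left(-52804\right) = \left(-46496\right) \left(-52804\right) = 2455174784$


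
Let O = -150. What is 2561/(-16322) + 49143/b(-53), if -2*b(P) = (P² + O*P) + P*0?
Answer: -1631777891/175608398 ≈ -9.2921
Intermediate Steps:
b(P) = 75*P - P²/2 (b(P) = -((P² - 150*P) + P*0)/2 = -((P² - 150*P) + 0)/2 = -(P² - 150*P)/2 = 75*P - P²/2)
2561/(-16322) + 49143/b(-53) = 2561/(-16322) + 49143/(((½)*(-53)*(150 - 1*(-53)))) = 2561*(-1/16322) + 49143/(((½)*(-53)*(150 + 53))) = -2561/16322 + 49143/(((½)*(-53)*203)) = -2561/16322 + 49143/(-10759/2) = -2561/16322 + 49143*(-2/10759) = -2561/16322 - 98286/10759 = -1631777891/175608398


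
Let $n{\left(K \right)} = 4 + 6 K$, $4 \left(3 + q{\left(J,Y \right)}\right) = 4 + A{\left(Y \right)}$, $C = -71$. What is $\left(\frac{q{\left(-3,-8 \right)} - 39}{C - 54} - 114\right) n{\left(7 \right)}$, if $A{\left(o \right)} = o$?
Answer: $- \frac{653522}{125} \approx -5228.2$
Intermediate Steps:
$q{\left(J,Y \right)} = -2 + \frac{Y}{4}$ ($q{\left(J,Y \right)} = -3 + \frac{4 + Y}{4} = -3 + \left(1 + \frac{Y}{4}\right) = -2 + \frac{Y}{4}$)
$\left(\frac{q{\left(-3,-8 \right)} - 39}{C - 54} - 114\right) n{\left(7 \right)} = \left(\frac{\left(-2 + \frac{1}{4} \left(-8\right)\right) - 39}{-71 - 54} - 114\right) \left(4 + 6 \cdot 7\right) = \left(\frac{\left(-2 - 2\right) - 39}{-125} - 114\right) \left(4 + 42\right) = \left(\left(-4 - 39\right) \left(- \frac{1}{125}\right) - 114\right) 46 = \left(\left(-43\right) \left(- \frac{1}{125}\right) - 114\right) 46 = \left(\frac{43}{125} - 114\right) 46 = \left(- \frac{14207}{125}\right) 46 = - \frac{653522}{125}$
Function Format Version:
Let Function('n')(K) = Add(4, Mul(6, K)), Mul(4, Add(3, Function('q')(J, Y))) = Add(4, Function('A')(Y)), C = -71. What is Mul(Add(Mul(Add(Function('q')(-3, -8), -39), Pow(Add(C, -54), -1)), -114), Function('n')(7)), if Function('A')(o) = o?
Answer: Rational(-653522, 125) ≈ -5228.2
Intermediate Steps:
Function('q')(J, Y) = Add(-2, Mul(Rational(1, 4), Y)) (Function('q')(J, Y) = Add(-3, Mul(Rational(1, 4), Add(4, Y))) = Add(-3, Add(1, Mul(Rational(1, 4), Y))) = Add(-2, Mul(Rational(1, 4), Y)))
Mul(Add(Mul(Add(Function('q')(-3, -8), -39), Pow(Add(C, -54), -1)), -114), Function('n')(7)) = Mul(Add(Mul(Add(Add(-2, Mul(Rational(1, 4), -8)), -39), Pow(Add(-71, -54), -1)), -114), Add(4, Mul(6, 7))) = Mul(Add(Mul(Add(Add(-2, -2), -39), Pow(-125, -1)), -114), Add(4, 42)) = Mul(Add(Mul(Add(-4, -39), Rational(-1, 125)), -114), 46) = Mul(Add(Mul(-43, Rational(-1, 125)), -114), 46) = Mul(Add(Rational(43, 125), -114), 46) = Mul(Rational(-14207, 125), 46) = Rational(-653522, 125)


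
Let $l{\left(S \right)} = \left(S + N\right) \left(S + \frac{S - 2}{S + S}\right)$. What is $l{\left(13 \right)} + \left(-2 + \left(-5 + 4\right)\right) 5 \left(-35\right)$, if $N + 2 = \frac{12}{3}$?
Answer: $\frac{18885}{26} \approx 726.35$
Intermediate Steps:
$N = 2$ ($N = -2 + \frac{12}{3} = -2 + 12 \cdot \frac{1}{3} = -2 + 4 = 2$)
$l{\left(S \right)} = \left(2 + S\right) \left(S + \frac{-2 + S}{2 S}\right)$ ($l{\left(S \right)} = \left(S + 2\right) \left(S + \frac{S - 2}{S + S}\right) = \left(2 + S\right) \left(S + \frac{-2 + S}{2 S}\right)$)
$l{\left(13 \right)} + \left(-2 + \left(-5 + 4\right)\right) 5 \left(-35\right) = \left(13^{2} - \frac{2}{13} + \frac{5}{2} \cdot 13\right) + \left(-2 + \left(-5 + 4\right)\right) 5 \left(-35\right) = \left(169 - \frac{2}{13} + \frac{65}{2}\right) + \left(-2 - 1\right) 5 \left(-35\right) = \left(169 - \frac{2}{13} + \frac{65}{2}\right) + \left(-3\right) 5 \left(-35\right) = \frac{5235}{26} - -525 = \frac{5235}{26} + 525 = \frac{18885}{26}$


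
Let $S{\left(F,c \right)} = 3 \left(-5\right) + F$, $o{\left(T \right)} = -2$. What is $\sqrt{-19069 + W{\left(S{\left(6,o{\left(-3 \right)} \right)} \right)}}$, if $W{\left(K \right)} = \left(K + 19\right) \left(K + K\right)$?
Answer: $i \sqrt{19249} \approx 138.74 i$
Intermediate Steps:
$S{\left(F,c \right)} = -15 + F$
$W{\left(K \right)} = 2 K \left(19 + K\right)$ ($W{\left(K \right)} = \left(19 + K\right) 2 K = 2 K \left(19 + K\right)$)
$\sqrt{-19069 + W{\left(S{\left(6,o{\left(-3 \right)} \right)} \right)}} = \sqrt{-19069 + 2 \left(-15 + 6\right) \left(19 + \left(-15 + 6\right)\right)} = \sqrt{-19069 + 2 \left(-9\right) \left(19 - 9\right)} = \sqrt{-19069 + 2 \left(-9\right) 10} = \sqrt{-19069 - 180} = \sqrt{-19249} = i \sqrt{19249}$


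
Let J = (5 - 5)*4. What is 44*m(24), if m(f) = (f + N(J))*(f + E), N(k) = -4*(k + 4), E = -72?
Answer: -16896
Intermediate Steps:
J = 0 (J = 0*4 = 0)
N(k) = -16 - 4*k (N(k) = -4*(4 + k) = -16 - 4*k)
m(f) = (-72 + f)*(-16 + f) (m(f) = (f + (-16 - 4*0))*(f - 72) = (f + (-16 + 0))*(-72 + f) = (f - 16)*(-72 + f) = (-16 + f)*(-72 + f) = (-72 + f)*(-16 + f))
44*m(24) = 44*(1152 + 24² - 88*24) = 44*(1152 + 576 - 2112) = 44*(-384) = -16896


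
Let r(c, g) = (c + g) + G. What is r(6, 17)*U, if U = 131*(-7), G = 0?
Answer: -21091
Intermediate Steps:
r(c, g) = c + g (r(c, g) = (c + g) + 0 = c + g)
U = -917
r(6, 17)*U = (6 + 17)*(-917) = 23*(-917) = -21091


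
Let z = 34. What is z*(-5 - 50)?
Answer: -1870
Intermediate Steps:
z*(-5 - 50) = 34*(-5 - 50) = 34*(-55) = -1870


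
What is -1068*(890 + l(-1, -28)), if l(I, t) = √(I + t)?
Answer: -950520 - 1068*I*√29 ≈ -9.5052e+5 - 5751.4*I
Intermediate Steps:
-1068*(890 + l(-1, -28)) = -1068*(890 + √(-1 - 28)) = -1068*(890 + √(-29)) = -1068*(890 + I*√29) = -950520 - 1068*I*√29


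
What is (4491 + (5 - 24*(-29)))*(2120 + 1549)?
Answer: 19049448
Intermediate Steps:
(4491 + (5 - 24*(-29)))*(2120 + 1549) = (4491 + (5 + 696))*3669 = (4491 + 701)*3669 = 5192*3669 = 19049448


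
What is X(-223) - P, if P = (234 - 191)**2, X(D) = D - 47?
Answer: -2119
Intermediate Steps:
X(D) = -47 + D
P = 1849 (P = 43**2 = 1849)
X(-223) - P = (-47 - 223) - 1*1849 = -270 - 1849 = -2119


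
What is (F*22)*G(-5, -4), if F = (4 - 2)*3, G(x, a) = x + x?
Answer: -1320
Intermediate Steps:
G(x, a) = 2*x
F = 6 (F = 2*3 = 6)
(F*22)*G(-5, -4) = (6*22)*(2*(-5)) = 132*(-10) = -1320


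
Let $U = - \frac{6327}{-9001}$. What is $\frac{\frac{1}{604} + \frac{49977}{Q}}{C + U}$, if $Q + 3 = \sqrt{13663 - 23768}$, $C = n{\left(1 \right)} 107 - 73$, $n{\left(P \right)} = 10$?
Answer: $\frac{9001 \left(\sqrt{10105} - 30186105 i\right)}{5424115696 \left(\sqrt{10105} + 3 i\right)} \approx -0.014857 - 0.49787 i$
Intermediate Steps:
$C = 997$ ($C = 10 \cdot 107 - 73 = 1070 - 73 = 997$)
$Q = -3 + i \sqrt{10105}$ ($Q = -3 + \sqrt{13663 - 23768} = -3 + \sqrt{-10105} = -3 + i \sqrt{10105} \approx -3.0 + 100.52 i$)
$U = \frac{6327}{9001}$ ($U = \left(-6327\right) \left(- \frac{1}{9001}\right) = \frac{6327}{9001} \approx 0.70292$)
$\frac{\frac{1}{604} + \frac{49977}{Q}}{C + U} = \frac{\frac{1}{604} + \frac{49977}{-3 + i \sqrt{10105}}}{997 + \frac{6327}{9001}} = \frac{\frac{1}{604} + \frac{49977}{-3 + i \sqrt{10105}}}{\frac{8980324}{9001}} = \left(\frac{1}{604} + \frac{49977}{-3 + i \sqrt{10105}}\right) \frac{9001}{8980324} = \frac{9001}{5424115696} + \frac{449842977}{8980324 \left(-3 + i \sqrt{10105}\right)}$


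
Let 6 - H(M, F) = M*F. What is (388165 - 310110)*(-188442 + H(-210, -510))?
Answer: -23068062480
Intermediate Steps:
H(M, F) = 6 - F*M (H(M, F) = 6 - M*F = 6 - F*M)
(388165 - 310110)*(-188442 + H(-210, -510)) = (388165 - 310110)*(-188442 + (6 - 1*(-510)*(-210))) = 78055*(-188442 + (6 - 107100)) = 78055*(-188442 - 107094) = 78055*(-295536) = -23068062480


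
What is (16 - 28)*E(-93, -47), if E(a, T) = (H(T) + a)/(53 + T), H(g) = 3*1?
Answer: 180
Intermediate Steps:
H(g) = 3
E(a, T) = (3 + a)/(53 + T)
(16 - 28)*E(-93, -47) = (16 - 28)*((3 - 93)/(53 - 47)) = -12*(-90)/6 = -2*(-90) = -12*(-15) = 180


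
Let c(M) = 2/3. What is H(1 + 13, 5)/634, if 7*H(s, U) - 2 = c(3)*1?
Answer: 4/6657 ≈ 0.00060087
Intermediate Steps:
c(M) = ⅔ (c(M) = 2*(⅓) = ⅔)
H(s, U) = 8/21 (H(s, U) = 2/7 + ((⅔)*1)/7 = 2/7 + (⅐)*(⅔) = 2/7 + 2/21 = 8/21)
H(1 + 13, 5)/634 = (8/21)/634 = (8/21)*(1/634) = 4/6657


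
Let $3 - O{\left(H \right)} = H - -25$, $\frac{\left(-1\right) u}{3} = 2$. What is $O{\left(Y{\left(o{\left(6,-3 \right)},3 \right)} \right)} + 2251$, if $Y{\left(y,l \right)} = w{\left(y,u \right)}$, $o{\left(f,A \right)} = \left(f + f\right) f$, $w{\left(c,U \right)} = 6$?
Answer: $2223$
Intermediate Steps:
$u = -6$ ($u = \left(-3\right) 2 = -6$)
$o{\left(f,A \right)} = 2 f^{2}$ ($o{\left(f,A \right)} = 2 f f = 2 f^{2}$)
$Y{\left(y,l \right)} = 6$
$O{\left(H \right)} = -22 - H$ ($O{\left(H \right)} = 3 - \left(H - -25\right) = 3 - \left(H + 25\right) = 3 - \left(25 + H\right) = -22 - H$)
$O{\left(Y{\left(o{\left(6,-3 \right)},3 \right)} \right)} + 2251 = \left(-22 - 6\right) + 2251 = -28 + 2251 = 2223$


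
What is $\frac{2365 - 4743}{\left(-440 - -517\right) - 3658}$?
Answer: $\frac{2378}{3581} \approx 0.66406$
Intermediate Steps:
$\frac{2365 - 4743}{\left(-440 - -517\right) - 3658} = - \frac{2378}{\left(-440 + 517\right) - 3658} = - \frac{2378}{77 - 3658} = - \frac{2378}{-3581} = \left(-2378\right) \left(- \frac{1}{3581}\right) = \frac{2378}{3581}$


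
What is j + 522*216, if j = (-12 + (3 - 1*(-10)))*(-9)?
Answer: 112743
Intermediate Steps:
j = -9 (j = (-12 + (3 + 10))*(-9) = (-12 + 13)*(-9) = 1*(-9) = -9)
j + 522*216 = -9 + 522*216 = -9 + 112752 = 112743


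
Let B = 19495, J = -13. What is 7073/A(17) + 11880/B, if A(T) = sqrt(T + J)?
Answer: 27582379/7798 ≈ 3537.1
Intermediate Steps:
A(T) = sqrt(-13 + T) (A(T) = sqrt(T - 13) = sqrt(-13 + T))
7073/A(17) + 11880/B = 7073/(sqrt(-13 + 17)) + 11880/19495 = 7073/(sqrt(4)) + 11880*(1/19495) = 7073/2 + 2376/3899 = 27582379/7798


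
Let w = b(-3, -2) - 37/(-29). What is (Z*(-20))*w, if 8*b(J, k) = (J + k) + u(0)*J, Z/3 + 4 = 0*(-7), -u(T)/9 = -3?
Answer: -65940/29 ≈ -2273.8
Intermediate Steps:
u(T) = 27 (u(T) = -9*(-3) = 27)
Z = -12 (Z = -12 + 3*(0*(-7)) = -12 + 3*0 = -12 + 0 = -12)
b(J, k) = k/8 + 7*J/2 (b(J, k) = ((J + k) + 27*J)/8 = (k + 28*J)/8 = k/8 + 7*J/2)
w = -1099/116 (w = ((⅛)*(-2) + (7/2)*(-3)) - 37/(-29) = (-¼ - 21/2) - 37*(-1/29) = -43/4 + 37/29 = -1099/116 ≈ -9.4741)
(Z*(-20))*w = -12*(-20)*(-1099/116) = 240*(-1099/116) = -65940/29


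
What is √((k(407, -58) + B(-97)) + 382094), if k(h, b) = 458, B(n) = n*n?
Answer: √391961 ≈ 626.07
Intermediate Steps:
B(n) = n²
√((k(407, -58) + B(-97)) + 382094) = √((458 + (-97)²) + 382094) = √((458 + 9409) + 382094) = √(9867 + 382094) = √391961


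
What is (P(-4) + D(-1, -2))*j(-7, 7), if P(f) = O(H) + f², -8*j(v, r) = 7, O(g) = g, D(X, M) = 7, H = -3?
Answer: -35/2 ≈ -17.500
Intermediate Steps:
j(v, r) = -7/8 (j(v, r) = -⅛*7 = -7/8)
P(f) = -3 + f²
(P(-4) + D(-1, -2))*j(-7, 7) = ((-3 + (-4)²) + 7)*(-7/8) = ((-3 + 16) + 7)*(-7/8) = (13 + 7)*(-7/8) = 20*(-7/8) = -35/2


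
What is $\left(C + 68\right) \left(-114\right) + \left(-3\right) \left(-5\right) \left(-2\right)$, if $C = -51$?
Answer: $-1968$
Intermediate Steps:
$\left(C + 68\right) \left(-114\right) + \left(-3\right) \left(-5\right) \left(-2\right) = \left(-51 + 68\right) \left(-114\right) + \left(-3\right) \left(-5\right) \left(-2\right) = 17 \left(-114\right) + 15 \left(-2\right) = -1938 - 30 = -1968$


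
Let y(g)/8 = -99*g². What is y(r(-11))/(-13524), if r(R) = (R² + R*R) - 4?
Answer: 76296/23 ≈ 3317.2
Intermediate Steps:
r(R) = -4 + 2*R² (r(R) = (R² + R²) - 4 = 2*R² - 4 = -4 + 2*R²)
y(g) = -792*g² (y(g) = 8*(-99*g²) = -792*g²)
y(r(-11))/(-13524) = -792*(-4 + 2*(-11)²)²/(-13524) = -792*(-4 + 2*121)²*(-1/13524) = -792*(-4 + 242)²*(-1/13524) = -792*238²*(-1/13524) = -792*56644*(-1/13524) = -44862048*(-1/13524) = 76296/23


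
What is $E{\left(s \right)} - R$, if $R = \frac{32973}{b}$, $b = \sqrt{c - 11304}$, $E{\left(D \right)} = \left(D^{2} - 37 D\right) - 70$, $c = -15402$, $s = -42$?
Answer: $3248 + \frac{10991 i \sqrt{26706}}{8902} \approx 3248.0 + 201.77 i$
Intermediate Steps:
$E{\left(D \right)} = -70 + D^{2} - 37 D$
$b = i \sqrt{26706}$ ($b = \sqrt{-15402 - 11304} = \sqrt{-26706} = i \sqrt{26706} \approx 163.42 i$)
$R = - \frac{10991 i \sqrt{26706}}{8902}$ ($R = \frac{32973}{i \sqrt{26706}} = 32973 \left(- \frac{i \sqrt{26706}}{26706}\right) = - \frac{10991 i \sqrt{26706}}{8902} \approx - 201.77 i$)
$E{\left(s \right)} - R = \left(-70 + \left(-42\right)^{2} - -1554\right) - - \frac{10991 i \sqrt{26706}}{8902} = \left(-70 + 1764 + 1554\right) + \frac{10991 i \sqrt{26706}}{8902} = 3248 + \frac{10991 i \sqrt{26706}}{8902}$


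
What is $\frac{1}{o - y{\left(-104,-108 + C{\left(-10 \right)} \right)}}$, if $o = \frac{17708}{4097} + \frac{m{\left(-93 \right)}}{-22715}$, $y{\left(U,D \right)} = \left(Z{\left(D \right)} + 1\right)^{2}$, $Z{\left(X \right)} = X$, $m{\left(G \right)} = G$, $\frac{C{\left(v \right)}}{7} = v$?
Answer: $- \frac{93063355}{2915179230554} \approx -3.1924 \cdot 10^{-5}$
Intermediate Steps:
$C{\left(v \right)} = 7 v$
$y{\left(U,D \right)} = \left(1 + D\right)^{2}$ ($y{\left(U,D \right)} = \left(D + 1\right)^{2} = \left(1 + D\right)^{2}$)
$o = \frac{402618241}{93063355}$ ($o = \frac{17708}{4097} - \frac{93}{-22715} = 17708 \cdot \frac{1}{4097} - - \frac{93}{22715} = \frac{17708}{4097} + \frac{93}{22715} = \frac{402618241}{93063355} \approx 4.3263$)
$\frac{1}{o - y{\left(-104,-108 + C{\left(-10 \right)} \right)}} = \frac{1}{\frac{402618241}{93063355} - \left(1 + \left(-108 + 7 \left(-10\right)\right)\right)^{2}} = \frac{1}{\frac{402618241}{93063355} - \left(1 - 178\right)^{2}} = \frac{1}{\frac{402618241}{93063355} - \left(-177\right)^{2}} = \frac{1}{\frac{402618241}{93063355} - 31329} = \frac{1}{- \frac{2915179230554}{93063355}} = - \frac{93063355}{2915179230554}$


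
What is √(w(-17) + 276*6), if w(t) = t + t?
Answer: √1622 ≈ 40.274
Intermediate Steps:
w(t) = 2*t
√(w(-17) + 276*6) = √(2*(-17) + 276*6) = √(-34 + 1656) = √1622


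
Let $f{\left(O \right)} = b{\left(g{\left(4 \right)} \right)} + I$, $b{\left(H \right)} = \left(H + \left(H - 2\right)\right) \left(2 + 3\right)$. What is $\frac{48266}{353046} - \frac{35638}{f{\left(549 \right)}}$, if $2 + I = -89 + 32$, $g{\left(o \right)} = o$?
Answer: $\frac{216952639}{176523} \approx 1229.0$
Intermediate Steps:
$b{\left(H \right)} = -10 + 10 H$ ($b{\left(H \right)} = \left(H + \left(-2 + H\right)\right) 5 = \left(-2 + 2 H\right) 5 = -10 + 10 H$)
$I = -59$ ($I = -2 + \left(-89 + 32\right) = -2 - 57 = -59$)
$f{\left(O \right)} = -29$ ($f{\left(O \right)} = \left(-10 + 10 \cdot 4\right) - 59 = \left(-10 + 40\right) - 59 = 30 - 59 = -29$)
$\frac{48266}{353046} - \frac{35638}{f{\left(549 \right)}} = \frac{48266}{353046} - \frac{35638}{-29} = 48266 \cdot \frac{1}{353046} - - \frac{35638}{29} = \frac{24133}{176523} + \frac{35638}{29} = \frac{216952639}{176523}$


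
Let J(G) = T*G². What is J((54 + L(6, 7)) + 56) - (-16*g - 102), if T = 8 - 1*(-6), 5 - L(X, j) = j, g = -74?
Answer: 162214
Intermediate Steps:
L(X, j) = 5 - j
T = 14 (T = 8 + 6 = 14)
J(G) = 14*G²
J((54 + L(6, 7)) + 56) - (-16*g - 102) = 14*((54 + (5 - 1*7)) + 56)² - (-16*(-74) - 102) = 14*((54 + (5 - 7)) + 56)² - (1184 - 102) = 14*((54 - 2) + 56)² - 1*1082 = 14*(52 + 56)² - 1082 = 14*108² - 1082 = 14*11664 - 1082 = 163296 - 1082 = 162214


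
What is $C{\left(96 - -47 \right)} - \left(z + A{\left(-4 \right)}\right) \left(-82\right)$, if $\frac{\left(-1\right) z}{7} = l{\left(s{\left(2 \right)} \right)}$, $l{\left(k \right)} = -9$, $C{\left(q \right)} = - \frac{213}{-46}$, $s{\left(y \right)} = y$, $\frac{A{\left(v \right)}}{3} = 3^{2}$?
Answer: $\frac{339693}{46} \approx 7384.6$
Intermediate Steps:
$A{\left(v \right)} = 27$ ($A{\left(v \right)} = 3 \cdot 3^{2} = 3 \cdot 9 = 27$)
$C{\left(q \right)} = \frac{213}{46}$ ($C{\left(q \right)} = \left(-213\right) \left(- \frac{1}{46}\right) = \frac{213}{46}$)
$z = 63$ ($z = \left(-7\right) \left(-9\right) = 63$)
$C{\left(96 - -47 \right)} - \left(z + A{\left(-4 \right)}\right) \left(-82\right) = \frac{213}{46} - \left(63 + 27\right) \left(-82\right) = \frac{213}{46} - 90 \left(-82\right) = \frac{213}{46} - -7380 = \frac{213}{46} + 7380 = \frac{339693}{46}$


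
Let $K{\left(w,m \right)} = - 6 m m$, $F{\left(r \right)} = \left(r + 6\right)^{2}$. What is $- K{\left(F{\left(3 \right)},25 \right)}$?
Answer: $3750$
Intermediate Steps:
$F{\left(r \right)} = \left(6 + r\right)^{2}$
$K{\left(w,m \right)} = - 6 m^{2}$
$- K{\left(F{\left(3 \right)},25 \right)} = - \left(-6\right) 25^{2} = - \left(-6\right) 625 = \left(-1\right) \left(-3750\right) = 3750$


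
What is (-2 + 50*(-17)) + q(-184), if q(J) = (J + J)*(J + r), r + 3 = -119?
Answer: 111756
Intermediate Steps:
r = -122 (r = -3 - 119 = -122)
q(J) = 2*J*(-122 + J) (q(J) = (J + J)*(J - 122) = (2*J)*(-122 + J) = 2*J*(-122 + J))
(-2 + 50*(-17)) + q(-184) = (-2 + 50*(-17)) + 2*(-184)*(-122 - 184) = (-2 - 850) + 2*(-184)*(-306) = -852 + 112608 = 111756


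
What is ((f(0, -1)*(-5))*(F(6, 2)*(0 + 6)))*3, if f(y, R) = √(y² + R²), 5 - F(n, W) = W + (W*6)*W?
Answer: 1890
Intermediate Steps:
F(n, W) = 5 - W - 6*W² (F(n, W) = 5 - (W + (W*6)*W) = 5 - (W + (6*W)*W) = 5 - (W + 6*W²) = 5 + (-W - 6*W²) = 5 - W - 6*W²)
f(y, R) = √(R² + y²)
((f(0, -1)*(-5))*(F(6, 2)*(0 + 6)))*3 = ((√((-1)² + 0²)*(-5))*((5 - 1*2 - 6*2²)*(0 + 6)))*3 = ((√(1 + 0)*(-5))*((5 - 2 - 6*4)*6))*3 = ((√1*(-5))*((5 - 2 - 24)*6))*3 = ((1*(-5))*(-21*6))*3 = -5*(-126)*3 = 630*3 = 1890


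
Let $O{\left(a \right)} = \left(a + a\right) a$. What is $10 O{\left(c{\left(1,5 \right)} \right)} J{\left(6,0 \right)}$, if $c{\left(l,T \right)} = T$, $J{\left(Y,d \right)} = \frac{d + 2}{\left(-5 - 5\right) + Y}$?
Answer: $-250$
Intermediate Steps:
$J{\left(Y,d \right)} = \frac{2 + d}{-10 + Y}$ ($J{\left(Y,d \right)} = \frac{2 + d}{\left(-5 - 5\right) + Y} = \frac{2 + d}{-10 + Y}$)
$O{\left(a \right)} = 2 a^{2}$ ($O{\left(a \right)} = 2 a a = 2 a^{2}$)
$10 O{\left(c{\left(1,5 \right)} \right)} J{\left(6,0 \right)} = 10 \cdot 2 \cdot 5^{2} \frac{2 + 0}{-10 + 6} = 10 \cdot 2 \cdot 25 \frac{1}{-4} \cdot 2 = 10 \cdot 50 \left(\left(- \frac{1}{4}\right) 2\right) = 500 \left(- \frac{1}{2}\right) = -250$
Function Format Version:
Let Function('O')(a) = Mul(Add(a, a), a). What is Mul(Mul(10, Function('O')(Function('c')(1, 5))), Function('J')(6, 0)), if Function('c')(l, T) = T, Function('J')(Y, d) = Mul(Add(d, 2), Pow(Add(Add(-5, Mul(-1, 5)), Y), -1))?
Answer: -250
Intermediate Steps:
Function('J')(Y, d) = Mul(Pow(Add(-10, Y), -1), Add(2, d)) (Function('J')(Y, d) = Mul(Add(2, d), Pow(Add(Add(-5, -5), Y), -1)) = Mul(Add(2, d), Pow(Add(-10, Y), -1)) = Mul(Pow(Add(-10, Y), -1), Add(2, d)))
Function('O')(a) = Mul(2, Pow(a, 2)) (Function('O')(a) = Mul(Mul(2, a), a) = Mul(2, Pow(a, 2)))
Mul(Mul(10, Function('O')(Function('c')(1, 5))), Function('J')(6, 0)) = Mul(Mul(10, Mul(2, Pow(5, 2))), Mul(Pow(Add(-10, 6), -1), Add(2, 0))) = Mul(Mul(10, Mul(2, 25)), Mul(Pow(-4, -1), 2)) = Mul(Mul(10, 50), Mul(Rational(-1, 4), 2)) = Mul(500, Rational(-1, 2)) = -250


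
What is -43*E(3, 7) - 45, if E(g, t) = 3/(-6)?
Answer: -47/2 ≈ -23.500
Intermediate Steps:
E(g, t) = -½ (E(g, t) = 3*(-⅙) = -½)
-43*E(3, 7) - 45 = -43*(-½) - 45 = 43/2 - 45 = -47/2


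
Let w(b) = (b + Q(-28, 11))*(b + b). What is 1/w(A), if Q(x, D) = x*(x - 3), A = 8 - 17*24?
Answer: -1/374400 ≈ -2.6709e-6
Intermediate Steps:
A = -400 (A = 8 - 408 = -400)
Q(x, D) = x*(-3 + x)
w(b) = 2*b*(868 + b) (w(b) = (b - 28*(-3 - 28))*(b + b) = (b - 28*(-31))*(2*b) = (b + 868)*(2*b) = (868 + b)*(2*b) = 2*b*(868 + b))
1/w(A) = 1/(2*(-400)*(868 - 400)) = 1/(2*(-400)*468) = 1/(-374400) = -1/374400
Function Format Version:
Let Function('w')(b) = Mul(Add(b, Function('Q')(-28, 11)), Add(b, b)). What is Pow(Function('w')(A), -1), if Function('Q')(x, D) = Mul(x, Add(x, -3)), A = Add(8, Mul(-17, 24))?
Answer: Rational(-1, 374400) ≈ -2.6709e-6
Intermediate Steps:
A = -400 (A = Add(8, -408) = -400)
Function('Q')(x, D) = Mul(x, Add(-3, x))
Function('w')(b) = Mul(2, b, Add(868, b)) (Function('w')(b) = Mul(Add(b, Mul(-28, Add(-3, -28))), Add(b, b)) = Mul(Add(b, Mul(-28, -31)), Mul(2, b)) = Mul(Add(b, 868), Mul(2, b)) = Mul(Add(868, b), Mul(2, b)) = Mul(2, b, Add(868, b)))
Pow(Function('w')(A), -1) = Pow(Mul(2, -400, Add(868, -400)), -1) = Pow(Mul(2, -400, 468), -1) = Pow(-374400, -1) = Rational(-1, 374400)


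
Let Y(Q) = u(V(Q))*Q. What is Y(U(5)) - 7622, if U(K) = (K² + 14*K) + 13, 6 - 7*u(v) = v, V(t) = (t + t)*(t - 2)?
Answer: -360782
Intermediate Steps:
V(t) = 2*t*(-2 + t) (V(t) = (2*t)*(-2 + t) = 2*t*(-2 + t))
u(v) = 6/7 - v/7
U(K) = 13 + K² + 14*K
Y(Q) = Q*(6/7 - 2*Q*(-2 + Q)/7) (Y(Q) = (6/7 - 2*Q*(-2 + Q)/7)*Q = Q*(6/7 - 2*Q*(-2 + Q)/7))
Y(U(5)) - 7622 = -2*(13 + 5² + 14*5)*(-3 + (13 + 5² + 14*5)*(-2 + (13 + 5² + 14*5)))/7 - 7622 = -2*(13 + 25 + 70)*(-3 + (13 + 25 + 70)*(-2 + (13 + 25 + 70)))/7 - 7622 = -2/7*108*(-3 + 108*(-2 + 108)) - 7622 = -2/7*108*(-3 + 108*106) - 7622 = -2/7*108*(-3 + 11448) - 7622 = -2/7*108*11445 - 7622 = -353160 - 7622 = -360782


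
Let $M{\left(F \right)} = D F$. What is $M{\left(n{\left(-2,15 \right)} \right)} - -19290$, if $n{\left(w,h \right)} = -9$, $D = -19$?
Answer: $19461$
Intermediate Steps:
$M{\left(F \right)} = - 19 F$
$M{\left(n{\left(-2,15 \right)} \right)} - -19290 = \left(-19\right) \left(-9\right) - -19290 = 171 + 19290 = 19461$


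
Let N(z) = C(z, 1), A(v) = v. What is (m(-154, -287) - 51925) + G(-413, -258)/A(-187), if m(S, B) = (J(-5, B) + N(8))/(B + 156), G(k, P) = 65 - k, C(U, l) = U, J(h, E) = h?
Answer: -1272069904/24497 ≈ -51928.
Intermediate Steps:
N(z) = z
m(S, B) = 3/(156 + B) (m(S, B) = (-5 + 8)/(B + 156) = 3/(156 + B))
(m(-154, -287) - 51925) + G(-413, -258)/A(-187) = (3/(156 - 287) - 51925) + (65 - 1*(-413))/(-187) = (3/(-131) - 51925) + (65 + 413)*(-1/187) = (3*(-1/131) - 51925) + 478*(-1/187) = (-3/131 - 51925) - 478/187 = -6802178/131 - 478/187 = -1272069904/24497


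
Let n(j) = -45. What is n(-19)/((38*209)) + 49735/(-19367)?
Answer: -395866885/153812714 ≈ -2.5737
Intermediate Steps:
n(-19)/((38*209)) + 49735/(-19367) = -45/(38*209) + 49735/(-19367) = -45/7942 + 49735*(-1/19367) = -45*1/7942 - 49735/19367 = -45/7942 - 49735/19367 = -395866885/153812714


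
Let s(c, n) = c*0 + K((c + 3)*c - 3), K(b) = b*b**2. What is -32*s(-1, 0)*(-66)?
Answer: -264000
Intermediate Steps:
K(b) = b**3
s(c, n) = (-3 + c*(3 + c))**3 (s(c, n) = c*0 + ((c + 3)*c - 3)**3 = 0 + ((3 + c)*c - 3)**3 = 0 + (c*(3 + c) - 3)**3 = 0 + (-3 + c*(3 + c))**3 = (-3 + c*(3 + c))**3)
-32*s(-1, 0)*(-66) = -32*(-3 + (-1)**2 + 3*(-1))**3*(-66) = -32*(-3 + 1 - 3)**3*(-66) = -32*(-5)**3*(-66) = -32*(-125)*(-66) = -(-4000)*(-66) = -1*264000 = -264000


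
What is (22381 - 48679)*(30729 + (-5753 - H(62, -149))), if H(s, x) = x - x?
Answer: -656818848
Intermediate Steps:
H(s, x) = 0
(22381 - 48679)*(30729 + (-5753 - H(62, -149))) = (22381 - 48679)*(30729 + (-5753 - 1*0)) = -26298*(30729 + (-5753 + 0)) = -26298*(30729 - 5753) = -26298*24976 = -656818848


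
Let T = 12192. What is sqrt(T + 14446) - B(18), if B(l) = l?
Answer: -18 + sqrt(26638) ≈ 145.21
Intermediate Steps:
sqrt(T + 14446) - B(18) = sqrt(12192 + 14446) - 1*18 = sqrt(26638) - 18 = -18 + sqrt(26638)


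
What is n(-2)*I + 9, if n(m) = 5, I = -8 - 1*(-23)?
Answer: 84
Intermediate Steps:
I = 15 (I = -8 + 23 = 15)
n(-2)*I + 9 = 5*15 + 9 = 75 + 9 = 84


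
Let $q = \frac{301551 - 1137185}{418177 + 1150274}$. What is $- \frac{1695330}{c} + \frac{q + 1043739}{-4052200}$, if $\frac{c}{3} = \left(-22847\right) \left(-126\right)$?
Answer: $- \frac{13181390741901157}{29041631133568680} \approx -0.45388$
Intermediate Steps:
$c = 8636166$ ($c = 3 \left(\left(-22847\right) \left(-126\right)\right) = 3 \cdot 2878722 = 8636166$)
$q = - \frac{835634}{1568451} \approx -0.53278$
$- \frac{1695330}{c} + \frac{q + 1043739}{-4052200} = - \frac{1695330}{8636166} + \frac{- \frac{835634}{1568451} + 1043739}{-4052200} = \left(-1695330\right) \frac{1}{8636166} + \frac{1637052642655}{1568451} \left(- \frac{1}{4052200}\right) = - \frac{4485}{22847} - \frac{327410528531}{1271135428440} = - \frac{13181390741901157}{29041631133568680}$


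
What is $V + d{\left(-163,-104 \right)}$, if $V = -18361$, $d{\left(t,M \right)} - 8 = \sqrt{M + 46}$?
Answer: $-18353 + i \sqrt{58} \approx -18353.0 + 7.6158 i$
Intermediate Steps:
$d{\left(t,M \right)} = 8 + \sqrt{46 + M}$ ($d{\left(t,M \right)} = 8 + \sqrt{M + 46} = 8 + \sqrt{46 + M}$)
$V + d{\left(-163,-104 \right)} = -18361 + \left(8 + \sqrt{46 - 104}\right) = -18361 + \left(8 + \sqrt{-58}\right) = -18361 + \left(8 + i \sqrt{58}\right) = -18353 + i \sqrt{58}$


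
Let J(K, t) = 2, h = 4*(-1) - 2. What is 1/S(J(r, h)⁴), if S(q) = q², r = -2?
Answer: 1/256 ≈ 0.0039063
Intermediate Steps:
h = -6 (h = -4 - 2 = -6)
1/S(J(r, h)⁴) = 1/((2⁴)²) = 1/(16²) = 1/256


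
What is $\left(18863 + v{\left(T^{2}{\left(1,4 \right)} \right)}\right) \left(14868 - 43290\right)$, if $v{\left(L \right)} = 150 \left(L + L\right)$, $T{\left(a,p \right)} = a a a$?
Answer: $-544650786$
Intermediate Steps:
$T{\left(a,p \right)} = a^{3}$ ($T{\left(a,p \right)} = a^{2} a = a^{3}$)
$v{\left(L \right)} = 300 L$ ($v{\left(L \right)} = 150 \cdot 2 L = 300 L$)
$\left(18863 + v{\left(T^{2}{\left(1,4 \right)} \right)}\right) \left(14868 - 43290\right) = \left(18863 + 300 \left(1^{3}\right)^{2}\right) \left(14868 - 43290\right) = \left(18863 + 300 \cdot 1^{2}\right) \left(-28422\right) = \left(18863 + 300 \cdot 1\right) \left(-28422\right) = \left(18863 + 300\right) \left(-28422\right) = 19163 \left(-28422\right) = -544650786$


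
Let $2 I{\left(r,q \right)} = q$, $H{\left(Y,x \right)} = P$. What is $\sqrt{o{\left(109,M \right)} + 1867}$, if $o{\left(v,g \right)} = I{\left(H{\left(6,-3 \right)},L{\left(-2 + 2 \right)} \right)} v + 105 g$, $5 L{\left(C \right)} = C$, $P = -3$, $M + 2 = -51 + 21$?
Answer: $i \sqrt{1493} \approx 38.639 i$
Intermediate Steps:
$M = -32$ ($M = -2 + \left(-51 + 21\right) = -2 - 30 = -32$)
$H{\left(Y,x \right)} = -3$
$L{\left(C \right)} = \frac{C}{5}$
$I{\left(r,q \right)} = \frac{q}{2}$
$o{\left(v,g \right)} = 105 g$ ($o{\left(v,g \right)} = \frac{\frac{1}{5} \left(-2 + 2\right)}{2} v + 105 g = \frac{\frac{1}{5} \cdot 0}{2} v + 105 g = \frac{1}{2} \cdot 0 v + 105 g = 0 v + 105 g = 0 + 105 g = 105 g$)
$\sqrt{o{\left(109,M \right)} + 1867} = \sqrt{105 \left(-32\right) + 1867} = \sqrt{-3360 + 1867} = \sqrt{-1493} = i \sqrt{1493}$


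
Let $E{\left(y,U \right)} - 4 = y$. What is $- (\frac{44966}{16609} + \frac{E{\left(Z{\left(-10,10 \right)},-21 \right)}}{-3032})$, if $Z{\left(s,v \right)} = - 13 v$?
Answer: $- \frac{69214823}{25179244} \approx -2.7489$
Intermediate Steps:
$E{\left(y,U \right)} = 4 + y$
$- (\frac{44966}{16609} + \frac{E{\left(Z{\left(-10,10 \right)},-21 \right)}}{-3032}) = - (\frac{44966}{16609} + \frac{4 - 130}{-3032}) = - (44966 \cdot \frac{1}{16609} + \left(4 - 130\right) \left(- \frac{1}{3032}\right)) = - (\frac{44966}{16609} - - \frac{63}{1516}) = - (\frac{44966}{16609} + \frac{63}{1516}) = \left(-1\right) \frac{69214823}{25179244} = - \frac{69214823}{25179244}$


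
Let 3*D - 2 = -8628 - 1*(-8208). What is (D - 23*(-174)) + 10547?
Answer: 43229/3 ≈ 14410.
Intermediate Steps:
D = -418/3 (D = ⅔ + (-8628 - 1*(-8208))/3 = ⅔ + (-8628 + 8208)/3 = ⅔ + (⅓)*(-420) = ⅔ - 140 = -418/3 ≈ -139.33)
(D - 23*(-174)) + 10547 = (-418/3 - 23*(-174)) + 10547 = (-418/3 + 4002) + 10547 = 11588/3 + 10547 = 43229/3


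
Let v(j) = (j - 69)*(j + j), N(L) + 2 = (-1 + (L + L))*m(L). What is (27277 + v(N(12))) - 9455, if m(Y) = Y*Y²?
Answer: 3153386554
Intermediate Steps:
m(Y) = Y³
N(L) = -2 + L³*(-1 + 2*L) (N(L) = -2 + (-1 + (L + L))*L³ = -2 + (-1 + 2*L)*L³ = -2 + L³*(-1 + 2*L))
v(j) = 2*j*(-69 + j) (v(j) = (-69 + j)*(2*j) = 2*j*(-69 + j))
(27277 + v(N(12))) - 9455 = (27277 + 2*(-2 - 1*12³ + 2*12⁴)*(-69 + (-2 - 1*12³ + 2*12⁴))) - 9455 = (27277 + 2*(-2 - 1*1728 + 2*20736)*(-69 + (-2 - 1*1728 + 2*20736))) - 9455 = (27277 + 2*(-2 - 1728 + 41472)*(-69 + (-2 - 1728 + 41472))) - 9455 = (27277 + 2*39742*(-69 + 39742)) - 9455 = (27277 + 2*39742*39673) - 9455 = (27277 + 3153368732) - 9455 = 3153396009 - 9455 = 3153386554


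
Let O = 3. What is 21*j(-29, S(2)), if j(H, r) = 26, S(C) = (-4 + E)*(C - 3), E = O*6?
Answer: 546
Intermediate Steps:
E = 18 (E = 3*6 = 18)
S(C) = -42 + 14*C (S(C) = (-4 + 18)*(C - 3) = 14*(-3 + C) = -42 + 14*C)
21*j(-29, S(2)) = 21*26 = 546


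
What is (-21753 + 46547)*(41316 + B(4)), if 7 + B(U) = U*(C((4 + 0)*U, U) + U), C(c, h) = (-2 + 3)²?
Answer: 1024711226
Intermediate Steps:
C(c, h) = 1 (C(c, h) = 1² = 1)
B(U) = -7 + U*(1 + U)
(-21753 + 46547)*(41316 + B(4)) = (-21753 + 46547)*(41316 + (-7 + 4 + 4²)) = 24794*(41316 + (-7 + 4 + 16)) = 24794*(41316 + 13) = 24794*41329 = 1024711226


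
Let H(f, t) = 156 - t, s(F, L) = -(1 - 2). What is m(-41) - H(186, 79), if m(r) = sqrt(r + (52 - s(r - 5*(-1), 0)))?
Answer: -77 + sqrt(10) ≈ -73.838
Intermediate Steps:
s(F, L) = 1 (s(F, L) = -1*(-1) = 1)
m(r) = sqrt(51 + r) (m(r) = sqrt(r + (52 - 1*1)) = sqrt(r + (52 - 1)) = sqrt(r + 51) = sqrt(51 + r))
m(-41) - H(186, 79) = sqrt(51 - 41) - (156 - 1*79) = sqrt(10) - (156 - 79) = sqrt(10) - 1*77 = sqrt(10) - 77 = -77 + sqrt(10)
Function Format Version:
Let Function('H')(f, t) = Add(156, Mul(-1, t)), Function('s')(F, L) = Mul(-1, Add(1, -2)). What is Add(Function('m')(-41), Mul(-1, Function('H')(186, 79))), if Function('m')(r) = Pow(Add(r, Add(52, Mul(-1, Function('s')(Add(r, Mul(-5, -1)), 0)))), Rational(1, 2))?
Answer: Add(-77, Pow(10, Rational(1, 2))) ≈ -73.838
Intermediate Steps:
Function('s')(F, L) = 1 (Function('s')(F, L) = Mul(-1, -1) = 1)
Function('m')(r) = Pow(Add(51, r), Rational(1, 2)) (Function('m')(r) = Pow(Add(r, Add(52, Mul(-1, 1))), Rational(1, 2)) = Pow(Add(r, Add(52, -1)), Rational(1, 2)) = Pow(Add(r, 51), Rational(1, 2)) = Pow(Add(51, r), Rational(1, 2)))
Add(Function('m')(-41), Mul(-1, Function('H')(186, 79))) = Add(Pow(Add(51, -41), Rational(1, 2)), Mul(-1, Add(156, Mul(-1, 79)))) = Add(Pow(10, Rational(1, 2)), Mul(-1, Add(156, -79))) = Add(Pow(10, Rational(1, 2)), Mul(-1, 77)) = Add(Pow(10, Rational(1, 2)), -77) = Add(-77, Pow(10, Rational(1, 2)))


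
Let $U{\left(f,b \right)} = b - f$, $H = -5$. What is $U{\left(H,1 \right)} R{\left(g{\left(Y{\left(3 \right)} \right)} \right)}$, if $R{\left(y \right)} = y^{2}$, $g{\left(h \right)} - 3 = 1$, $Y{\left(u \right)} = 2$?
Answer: $96$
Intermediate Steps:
$g{\left(h \right)} = 4$ ($g{\left(h \right)} = 3 + 1 = 4$)
$U{\left(H,1 \right)} R{\left(g{\left(Y{\left(3 \right)} \right)} \right)} = \left(1 - -5\right) 4^{2} = \left(1 + 5\right) 16 = 6 \cdot 16 = 96$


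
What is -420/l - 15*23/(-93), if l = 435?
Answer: 2467/899 ≈ 2.7442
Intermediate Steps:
-420/l - 15*23/(-93) = -420/435 - 15*23/(-93) = -420*1/435 - 345*(-1/93) = -28/29 + 115/31 = 2467/899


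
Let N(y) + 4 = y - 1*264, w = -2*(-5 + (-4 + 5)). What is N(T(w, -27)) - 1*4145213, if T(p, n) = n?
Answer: -4145508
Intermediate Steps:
w = 8 (w = -2*(-5 + 1) = -2*(-4) = 8)
N(y) = -268 + y (N(y) = -4 + (y - 1*264) = -4 + (y - 264) = -4 + (-264 + y) = -268 + y)
N(T(w, -27)) - 1*4145213 = (-268 - 27) - 1*4145213 = -295 - 4145213 = -4145508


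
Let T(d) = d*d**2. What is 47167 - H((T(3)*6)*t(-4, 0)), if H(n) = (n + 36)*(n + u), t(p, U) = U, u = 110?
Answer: 43207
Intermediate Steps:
T(d) = d**3
H(n) = (36 + n)*(110 + n) (H(n) = (n + 36)*(n + 110) = (36 + n)*(110 + n))
47167 - H((T(3)*6)*t(-4, 0)) = 47167 - (3960 + ((3**3*6)*0)**2 + 146*((3**3*6)*0)) = 47167 - (3960 + ((27*6)*0)**2 + 146*((27*6)*0)) = 47167 - (3960 + (162*0)**2 + 146*(162*0)) = 47167 - (3960 + 0**2 + 146*0) = 47167 - (3960 + 0 + 0) = 47167 - 1*3960 = 47167 - 3960 = 43207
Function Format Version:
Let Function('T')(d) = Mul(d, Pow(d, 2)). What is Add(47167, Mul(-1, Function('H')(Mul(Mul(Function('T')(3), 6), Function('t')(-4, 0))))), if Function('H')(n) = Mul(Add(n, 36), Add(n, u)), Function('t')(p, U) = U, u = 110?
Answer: 43207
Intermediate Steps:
Function('T')(d) = Pow(d, 3)
Function('H')(n) = Mul(Add(36, n), Add(110, n)) (Function('H')(n) = Mul(Add(n, 36), Add(n, 110)) = Mul(Add(36, n), Add(110, n)))
Add(47167, Mul(-1, Function('H')(Mul(Mul(Function('T')(3), 6), Function('t')(-4, 0))))) = Add(47167, Mul(-1, Add(3960, Pow(Mul(Mul(Pow(3, 3), 6), 0), 2), Mul(146, Mul(Mul(Pow(3, 3), 6), 0))))) = Add(47167, Mul(-1, Add(3960, Pow(Mul(Mul(27, 6), 0), 2), Mul(146, Mul(Mul(27, 6), 0))))) = Add(47167, Mul(-1, Add(3960, Pow(Mul(162, 0), 2), Mul(146, Mul(162, 0))))) = Add(47167, Mul(-1, Add(3960, Pow(0, 2), Mul(146, 0)))) = Add(47167, Mul(-1, Add(3960, 0, 0))) = Add(47167, Mul(-1, 3960)) = Add(47167, -3960) = 43207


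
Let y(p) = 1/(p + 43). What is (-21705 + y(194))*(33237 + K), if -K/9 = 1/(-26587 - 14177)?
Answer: -193599469928513/268363 ≈ -7.2141e+8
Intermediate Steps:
K = 3/13588 (K = -9/(-26587 - 14177) = -9/(-40764) = -9*(-1/40764) = 3/13588 ≈ 0.00022078)
y(p) = 1/(43 + p)
(-21705 + y(194))*(33237 + K) = (-21705 + 1/(43 + 194))*(33237 + 3/13588) = (-21705 + 1/237)*(451624359/13588) = -5144084/237*451624359/13588 = -193599469928513/268363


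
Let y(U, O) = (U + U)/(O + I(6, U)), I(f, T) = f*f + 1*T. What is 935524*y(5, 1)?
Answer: 4677620/21 ≈ 2.2274e+5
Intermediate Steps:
I(f, T) = T + f² (I(f, T) = f² + T = T + f²)
y(U, O) = 2*U/(36 + O + U) (y(U, O) = (U + U)/(O + (U + 6²)) = (2*U)/(O + (U + 36)) = (2*U)/(O + (36 + U)) = (2*U)/(36 + O + U) = 2*U/(36 + O + U))
935524*y(5, 1) = 935524*(2*5/(36 + 1 + 5)) = 935524*(2*5/42) = 935524*(2*5*(1/42)) = 935524*(5/21) = 4677620/21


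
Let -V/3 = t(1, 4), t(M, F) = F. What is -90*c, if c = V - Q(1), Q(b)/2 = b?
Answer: 1260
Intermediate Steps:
V = -12 (V = -3*4 = -12)
Q(b) = 2*b
c = -14 (c = -12 - 2 = -14)
-90*c = -90*(-14) = 1260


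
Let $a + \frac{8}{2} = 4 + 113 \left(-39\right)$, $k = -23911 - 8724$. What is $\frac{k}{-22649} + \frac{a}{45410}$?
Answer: $\frac{1382141207}{1028491090} \approx 1.3439$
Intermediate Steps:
$k = -32635$
$a = -4407$ ($a = -4 + \left(4 + 113 \left(-39\right)\right) = -4 + \left(4 - 4407\right) = -4 - 4403 = -4407$)
$\frac{k}{-22649} + \frac{a}{45410} = - \frac{32635}{-22649} - \frac{4407}{45410} = \left(-32635\right) \left(- \frac{1}{22649}\right) - \frac{4407}{45410} = \frac{32635}{22649} - \frac{4407}{45410} = \frac{1382141207}{1028491090}$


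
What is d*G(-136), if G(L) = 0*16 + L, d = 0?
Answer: 0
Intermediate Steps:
G(L) = L (G(L) = 0 + L = L)
d*G(-136) = 0*(-136) = 0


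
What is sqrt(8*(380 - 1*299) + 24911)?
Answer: sqrt(25559) ≈ 159.87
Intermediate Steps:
sqrt(8*(380 - 1*299) + 24911) = sqrt(8*(380 - 299) + 24911) = sqrt(8*81 + 24911) = sqrt(648 + 24911) = sqrt(25559)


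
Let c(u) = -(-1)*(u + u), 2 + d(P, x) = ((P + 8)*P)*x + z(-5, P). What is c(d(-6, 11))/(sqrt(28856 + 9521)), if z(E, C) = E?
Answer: -278*sqrt(38377)/38377 ≈ -1.4191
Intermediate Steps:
d(P, x) = -7 + P*x*(8 + P) (d(P, x) = -2 + (((P + 8)*P)*x - 5) = -2 + (((8 + P)*P)*x - 5) = -2 + ((P*(8 + P))*x - 5) = -2 + (P*x*(8 + P) - 5) = -2 + (-5 + P*x*(8 + P)) = -7 + P*x*(8 + P))
c(u) = 2*u (c(u) = -(-1)*2*u = -(-2)*u = 2*u)
c(d(-6, 11))/(sqrt(28856 + 9521)) = (2*(-7 + 11*(-6)**2 + 8*(-6)*11))/(sqrt(28856 + 9521)) = (2*(-7 + 11*36 - 528))/(sqrt(38377)) = (2*(-7 + 396 - 528))*(sqrt(38377)/38377) = (2*(-139))*(sqrt(38377)/38377) = -278*sqrt(38377)/38377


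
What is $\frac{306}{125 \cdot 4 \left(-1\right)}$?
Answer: $- \frac{153}{250} \approx -0.612$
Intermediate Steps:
$\frac{306}{125 \cdot 4 \left(-1\right)} = \frac{306}{500 \left(-1\right)} = \frac{306}{-500} = 306 \left(- \frac{1}{500}\right) = - \frac{153}{250}$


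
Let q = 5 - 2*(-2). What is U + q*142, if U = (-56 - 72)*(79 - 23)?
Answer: -5890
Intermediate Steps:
q = 9 (q = 5 + 4 = 9)
U = -7168 (U = -128*56 = -7168)
U + q*142 = -7168 + 9*142 = -7168 + 1278 = -5890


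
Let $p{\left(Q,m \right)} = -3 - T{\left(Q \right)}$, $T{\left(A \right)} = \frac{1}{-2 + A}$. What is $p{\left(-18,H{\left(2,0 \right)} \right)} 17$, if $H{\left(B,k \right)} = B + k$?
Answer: $- \frac{1003}{20} \approx -50.15$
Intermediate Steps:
$p{\left(Q,m \right)} = -3 - \frac{1}{-2 + Q}$
$p{\left(-18,H{\left(2,0 \right)} \right)} 17 = \frac{5 - -54}{-2 - 18} \cdot 17 = \frac{5 + 54}{-20} \cdot 17 = \left(- \frac{1}{20}\right) 59 \cdot 17 = \left(- \frac{59}{20}\right) 17 = - \frac{1003}{20}$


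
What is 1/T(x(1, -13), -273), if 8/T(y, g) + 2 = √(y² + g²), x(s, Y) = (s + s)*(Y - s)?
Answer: -¼ + 7*√1537/8 ≈ 34.054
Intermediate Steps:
x(s, Y) = 2*s*(Y - s) (x(s, Y) = (2*s)*(Y - s) = 2*s*(Y - s))
T(y, g) = 8/(-2 + √(g² + y²)) (T(y, g) = 8/(-2 + √(y² + g²)) = 8/(-2 + √(g² + y²)))
1/T(x(1, -13), -273) = 1/(8/(-2 + √((-273)² + (2*1*(-13 - 1*1))²))) = 1/(8/(-2 + √(74529 + (2*1*(-13 - 1))²))) = 1/(8/(-2 + √(74529 + (2*1*(-14))²))) = 1/(8/(-2 + √(74529 + (-28)²))) = 1/(8/(-2 + √(74529 + 784))) = 1/(8/(-2 + √75313)) = 1/(8/(-2 + 7*√1537)) = -¼ + 7*√1537/8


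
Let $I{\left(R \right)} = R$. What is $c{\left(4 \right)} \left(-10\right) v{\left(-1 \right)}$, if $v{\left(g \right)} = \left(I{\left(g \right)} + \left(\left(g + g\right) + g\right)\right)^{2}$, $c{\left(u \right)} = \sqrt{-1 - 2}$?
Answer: $- 160 i \sqrt{3} \approx - 277.13 i$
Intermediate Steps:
$c{\left(u \right)} = i \sqrt{3}$ ($c{\left(u \right)} = \sqrt{-3} = i \sqrt{3}$)
$v{\left(g \right)} = 16 g^{2}$ ($v{\left(g \right)} = \left(g + \left(\left(g + g\right) + g\right)\right)^{2} = \left(g + \left(2 g + g\right)\right)^{2} = \left(g + 3 g\right)^{2} = \left(4 g\right)^{2} = 16 g^{2}$)
$c{\left(4 \right)} \left(-10\right) v{\left(-1 \right)} = i \sqrt{3} \left(-10\right) 16 \left(-1\right)^{2} = - 10 i \sqrt{3} \cdot 16 \cdot 1 = - 10 i \sqrt{3} \cdot 16 = - 160 i \sqrt{3}$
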